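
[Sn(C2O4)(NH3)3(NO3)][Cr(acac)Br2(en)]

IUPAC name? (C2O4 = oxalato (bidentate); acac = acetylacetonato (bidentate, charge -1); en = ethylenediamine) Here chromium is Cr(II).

Both ions are complex: the cation is named first with the plain metal name, the anion second with the -ate form; each ion's ligands are alphabetised independently.
Cr is given as +2; the anion's ligand charges sum to -3, so the complex anion is 1−.
A 1:1 salt means the cation carries the equal and opposite charge, 1+.
Cation: ligand charges sum to -3; for the ion to be 1+, Sn = +4.

triamminenitratooxalatotin(IV) (acetylacetonato)dibromo(ethylenediamine)chromate(II)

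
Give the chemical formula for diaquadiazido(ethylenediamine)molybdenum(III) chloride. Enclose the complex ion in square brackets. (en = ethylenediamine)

Ligands: 1 ethylenediamine (en, neutral), 2 azido (N3, -1), 2 aqua (H2O, neutral). Ligand charge sum = -2.
With Mo in oxidation state +3, the complex ion is [Mo...]^1+.
Charge balance with chloride (-1) requires 1 complex ion per 1 chloride.

[Mo(en)(H2O)2(N3)2]Cl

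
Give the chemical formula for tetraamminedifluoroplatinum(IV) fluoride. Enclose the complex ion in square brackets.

[PtF2(NH3)4]F2

Ligands: 4 ammine (NH3, neutral), 2 fluoro (F, -1). Ligand charge sum = -2.
With Pt in oxidation state +4, the complex ion is [Pt...]^2+.
Charge balance with fluoride (-1) requires 1 complex ion per 2 fluoride.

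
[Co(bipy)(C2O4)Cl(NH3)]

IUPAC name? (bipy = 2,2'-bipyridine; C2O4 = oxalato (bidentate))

ammine(2,2'-bipyridine)chlorooxalatocobalt(III)

There is no counter-ion, so the complex is neutral overall.
Ligand charges: 1×2,2'-bipyridine (neutral), 1×chloro (-1 each), 1×oxalato (-2 each), 1×ammine (neutral); total -3. So Co + (-3) = 0, giving Co = +3.
Ligands are named alphabetically: ammine before bipyridine before chloro before oxalato.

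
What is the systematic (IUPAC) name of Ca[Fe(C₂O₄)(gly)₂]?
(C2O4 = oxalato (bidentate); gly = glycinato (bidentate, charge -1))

calcium bis(glycinato)oxalatoferrate(II)

The 1 calcium counter-ion carries a total charge of +2, so each complex ion is 2−.
Ligand charges: 1×oxalato (-2 each), 2×glycinato (-1 each); total -4. So Fe + (-4) = 2−, giving Fe = +2.
Ligands are named alphabetically: glycinato before oxalato.
The complex ion is anionic, so iron takes the -ate form ferrate(II).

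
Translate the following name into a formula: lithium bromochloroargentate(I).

Li[AgBrCl]

Ligands: 1 chloro (Cl, -1), 1 bromo (Br, -1). Ligand charge sum = -2.
Charge balance with lithium (+1) requires 1 complex ion per 1 lithium.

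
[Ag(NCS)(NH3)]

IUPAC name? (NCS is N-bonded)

ammineisothiocyanatosilver(I)

There is no counter-ion, so the complex is neutral overall.
Ligand charges: 1×isothiocyanato (-1 each), 1×ammine (neutral); total -1. So Ag + (-1) = 0, giving Ag = +1.
Ligands are named alphabetically: ammine before isothiocyanato.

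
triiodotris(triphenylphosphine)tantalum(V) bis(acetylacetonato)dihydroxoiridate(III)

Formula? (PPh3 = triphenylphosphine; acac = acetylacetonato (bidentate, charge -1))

Cation [Ta…]: ligand charges -3, Ta(V) ⇒ ion charge 2+.
Anion [Ir…]: ligand charges -4, Ir(III) ⇒ ion charge 1−.
One 2+ cation requires 2 of the 1− anion.

[TaI3(PPh3)3][Ir(acac)2(OH)2]2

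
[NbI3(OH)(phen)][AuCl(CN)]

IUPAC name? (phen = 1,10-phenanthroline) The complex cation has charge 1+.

Both ions are complex: the cation is named first with the plain metal name, the anion second with the -ate form; each ion's ligands are alphabetised independently.
The complex cation is given as 1+; its ligand charges sum to -4, so Nb = +5.
A 1:1 salt means the anion carries the equal and opposite charge, 1−.
Anion: ligand charges sum to -2; for the ion to be 1−, Au = +1.

hydroxotriiodo(1,10-phenanthroline)niobium(V) chlorocyanoaurate(I)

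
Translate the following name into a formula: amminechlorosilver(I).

[AgCl(NH3)]

Ligands: 1 ammine (NH3, neutral), 1 chloro (Cl, -1). Ligand charge sum = -1.
With Ag in oxidation state +1, the complex ion is [Ag...].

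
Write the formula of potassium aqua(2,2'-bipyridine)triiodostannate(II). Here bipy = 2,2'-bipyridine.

Ligands: 1 aqua (H2O, neutral), 1 2,2'-bipyridine (bipy, neutral), 3 iodo (I, -1). Ligand charge sum = -3.
With Sn in oxidation state +2, the complex ion is [Sn...]^1−.
Charge balance with potassium (+1) requires 1 complex ion per 1 potassium.

K[Sn(bipy)(H2O)I3]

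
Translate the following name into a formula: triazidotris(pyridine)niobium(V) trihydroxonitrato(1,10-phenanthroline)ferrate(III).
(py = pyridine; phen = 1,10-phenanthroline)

[Nb(N3)3(py)3][Fe(NO3)(OH)3(phen)]2

Cation [Nb…]: ligand charges -3, Nb(V) ⇒ ion charge 2+.
Anion [Fe…]: ligand charges -4, Fe(III) ⇒ ion charge 1−.
One 2+ cation requires 2 of the 1− anion.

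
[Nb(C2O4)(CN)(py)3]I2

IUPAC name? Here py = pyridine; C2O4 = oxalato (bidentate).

The 2 iodide counter-ions carry a total charge of -2, so each complex ion is 2+.
Ligand charges: 1×cyano (-1 each), 3×pyridine (neutral), 1×oxalato (-2 each); total -3. So Nb + (-3) = 2+, giving Nb = +5.
Ligands are named alphabetically: cyano before oxalato before pyridine.

cyanooxalatotris(pyridine)niobium(V) iodide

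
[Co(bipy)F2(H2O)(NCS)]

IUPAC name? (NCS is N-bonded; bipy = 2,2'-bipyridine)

aqua(2,2'-bipyridine)difluoroisothiocyanatocobalt(III)

There is no counter-ion, so the complex is neutral overall.
Ligand charges: 1×isothiocyanato (-1 each), 2×fluoro (-1 each), 1×2,2'-bipyridine (neutral), 1×aqua (neutral); total -3. So Co + (-3) = 0, giving Co = +3.
Ligands are named alphabetically: aqua before bipyridine before fluoro before isothiocyanato.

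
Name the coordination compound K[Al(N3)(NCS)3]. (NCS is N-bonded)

The 1 potassium counter-ion carries a total charge of +1, so each complex ion is 1−.
Ligand charges: 1×azido (-1 each), 3×isothiocyanato (-1 each); total -4. So Al + (-4) = 1−, giving Al = +3.
Ligands are named alphabetically: azido before isothiocyanato.
The complex ion is anionic, so aluminium takes the -ate form aluminate(III).

potassium azidotriisothiocyanatoaluminate(III)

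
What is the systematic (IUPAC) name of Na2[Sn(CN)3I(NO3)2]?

The 2 sodium counter-ions carry a total charge of +2, so each complex ion is 2−.
Ligand charges: 1×iodo (-1 each), 3×cyano (-1 each), 2×nitrato (-1 each); total -6. So Sn + (-6) = 2−, giving Sn = +4.
The complex ion is anionic, so tin takes the -ate form stannate(IV).

sodium tricyanoiododinitratostannate(IV)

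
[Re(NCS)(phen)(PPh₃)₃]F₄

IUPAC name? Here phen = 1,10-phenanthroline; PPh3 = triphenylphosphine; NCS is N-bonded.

isothiocyanato(1,10-phenanthroline)tris(triphenylphosphine)rhenium(V) fluoride

The 4 fluoride counter-ions carry a total charge of -4, so each complex ion is 4+.
Ligand charges: 1×1,10-phenanthroline (neutral), 3×triphenylphosphine (neutral), 1×isothiocyanato (-1 each); total -1. So Re + (-1) = 4+, giving Re = +5.
Ligands are named alphabetically: isothiocyanato before phenanthroline before triphenylphosphine.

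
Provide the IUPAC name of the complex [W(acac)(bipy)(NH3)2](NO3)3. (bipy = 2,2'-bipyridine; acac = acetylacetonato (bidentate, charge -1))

(acetylacetonato)diammine(2,2'-bipyridine)tungsten(IV) nitrate

The 3 nitrate counter-ions carry a total charge of -3, so each complex ion is 3+.
Ligand charges: 1×2,2'-bipyridine (neutral), 1×acetylacetonato (-1 each), 2×ammine (neutral); total -1. So W + (-1) = 3+, giving W = +4.
Ligands are named alphabetically: acetylacetonato before ammine before bipyridine.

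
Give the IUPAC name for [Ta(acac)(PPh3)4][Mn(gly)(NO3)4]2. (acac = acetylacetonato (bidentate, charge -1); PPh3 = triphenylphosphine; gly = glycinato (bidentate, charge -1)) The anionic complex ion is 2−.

The complex anion is given as 2−; its ligand charges sum to -5, so Mn = +3.
With 2 anions per cation, the cation must be 2×2 = 4+.
Cation: ligand charges sum to -1; for the ion to be 4+, Ta = +5.

(acetylacetonato)tetrakis(triphenylphosphine)tantalum(V) (glycinato)tetranitratomanganate(III)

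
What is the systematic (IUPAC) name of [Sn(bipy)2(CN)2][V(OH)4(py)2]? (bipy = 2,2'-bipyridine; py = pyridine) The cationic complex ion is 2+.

bis(2,2'-bipyridine)dicyanotin(IV) tetrahydroxobis(pyridine)vanadate(II)

The complex cation is given as 2+; its ligand charges sum to -2, so Sn = +4.
A 1:1 salt means the anion carries the equal and opposite charge, 2−.
Anion: ligand charges sum to -4; for the ion to be 2−, V = +2.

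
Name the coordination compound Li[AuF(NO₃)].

lithium fluoronitratoaurate(I)

The 1 lithium counter-ion carries a total charge of +1, so each complex ion is 1−.
Ligand charges: 1×fluoro (-1 each), 1×nitrato (-1 each); total -2. So Au + (-2) = 1−, giving Au = +1.
The complex ion is anionic, so gold takes the -ate form aurate(I).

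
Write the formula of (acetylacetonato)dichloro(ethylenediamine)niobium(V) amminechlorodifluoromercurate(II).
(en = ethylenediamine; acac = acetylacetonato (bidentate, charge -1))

[Nb(acac)Cl2(en)][HgClF2(NH3)]2

Cation [Nb…]: ligand charges -3, Nb(V) ⇒ ion charge 2+.
Anion [Hg…]: ligand charges -3, Hg(II) ⇒ ion charge 1−.
One 2+ cation requires 2 of the 1− anion.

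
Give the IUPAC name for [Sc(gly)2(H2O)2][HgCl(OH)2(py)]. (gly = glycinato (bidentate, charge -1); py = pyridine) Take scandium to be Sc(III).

diaquabis(glycinato)scandium(III) chlorodihydroxo(pyridine)mercurate(II)

Both ions are complex: the cation is named first with the plain metal name, the anion second with the -ate form; each ion's ligands are alphabetised independently.
Sc is given as +3; the cation's ligand charges sum to -2, so the complex cation is 1+.
A 1:1 salt means the anion carries the equal and opposite charge, 1−.
Anion: ligand charges sum to -3; for the ion to be 1−, Hg = +2.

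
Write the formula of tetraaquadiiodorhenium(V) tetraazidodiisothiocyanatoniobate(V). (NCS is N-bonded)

[Re(H2O)4I2][Nb(N3)4(NCS)2]3

Cation [Re…]: ligand charges -2, Re(V) ⇒ ion charge 3+.
Anion [Nb…]: ligand charges -6, Nb(V) ⇒ ion charge 1−.
One 3+ cation requires 3 of the 1− anion.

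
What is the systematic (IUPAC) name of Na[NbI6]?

The 1 sodium counter-ion carries a total charge of +1, so each complex ion is 1−.
Ligand charges: 6×iodo (-1 each); total -6. So Nb + (-6) = 1−, giving Nb = +5.
The complex ion is anionic, so niobium takes the -ate form niobate(V).

sodium hexaiodoniobate(V)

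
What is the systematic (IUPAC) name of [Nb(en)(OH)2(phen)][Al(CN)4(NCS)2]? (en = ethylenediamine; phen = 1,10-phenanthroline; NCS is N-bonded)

(ethylenediamine)dihydroxo(1,10-phenanthroline)niobium(V) tetracyanodiisothiocyanatoaluminate(III)

Aluminium is always +3 in its complexes; the anion's ligand charges sum to -6, so the complex anion is 3−.
A 1:1 salt means the cation carries the equal and opposite charge, 3+.
Cation: ligand charges sum to -2; for the ion to be 3+, Nb = +5.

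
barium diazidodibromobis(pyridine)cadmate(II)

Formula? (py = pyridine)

Ba[CdBr2(N3)2(py)2]

Ligands: 2 pyridine (py, neutral), 2 bromo (Br, -1), 2 azido (N3, -1). Ligand charge sum = -4.
Charge balance with barium (+2) requires 1 complex ion per 1 barium.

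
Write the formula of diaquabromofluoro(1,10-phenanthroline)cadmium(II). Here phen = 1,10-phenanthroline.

Ligands: 1 fluoro (F, -1), 1 bromo (Br, -1), 2 aqua (H2O, neutral), 1 1,10-phenanthroline (phen, neutral). Ligand charge sum = -2.
With Cd in oxidation state +2, the complex ion is [Cd...].

[CdBrF(H2O)2(phen)]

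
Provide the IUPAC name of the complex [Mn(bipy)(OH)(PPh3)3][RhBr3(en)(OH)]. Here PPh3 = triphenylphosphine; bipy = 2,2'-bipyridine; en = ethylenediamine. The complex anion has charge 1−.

Both ions are complex: the cation is named first with the plain metal name, the anion second with the -ate form; each ion's ligands are alphabetised independently.
The complex anion is given as 1−; its ligand charges sum to -4, so Rh = +3.
A 1:1 salt means the cation carries the equal and opposite charge, 1+.
Cation: ligand charges sum to -1; for the ion to be 1+, Mn = +2.

(2,2'-bipyridine)hydroxotris(triphenylphosphine)manganese(II) tribromo(ethylenediamine)hydroxorhodate(III)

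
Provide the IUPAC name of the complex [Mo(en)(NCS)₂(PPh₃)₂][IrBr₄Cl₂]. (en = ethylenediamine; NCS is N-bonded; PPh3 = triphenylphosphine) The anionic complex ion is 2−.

The complex anion is given as 2−; its ligand charges sum to -6, so Ir = +4.
A 1:1 salt means the cation carries the equal and opposite charge, 2+.
Cation: ligand charges sum to -2; for the ion to be 2+, Mo = +4.

(ethylenediamine)diisothiocyanatobis(triphenylphosphine)molybdenum(IV) tetrabromodichloroiridate(IV)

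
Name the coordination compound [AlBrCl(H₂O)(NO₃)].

aquabromochloronitratoaluminium(III)

There is no counter-ion, so the complex is neutral overall.
Ligand charges: 1×bromo (-1 each), 1×aqua (neutral), 1×chloro (-1 each), 1×nitrato (-1 each); total -3. So Al + (-3) = 0, giving Al = +3.
Ligands are named alphabetically: aqua before bromo before chloro before nitrato.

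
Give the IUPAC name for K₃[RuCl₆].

The 3 potassium counter-ions carry a total charge of +3, so each complex ion is 3−.
Ligand charges: 6×chloro (-1 each); total -6. So Ru + (-6) = 3−, giving Ru = +3.
The complex ion is anionic, so ruthenium takes the -ate form ruthenate(III).

potassium hexachlororuthenate(III)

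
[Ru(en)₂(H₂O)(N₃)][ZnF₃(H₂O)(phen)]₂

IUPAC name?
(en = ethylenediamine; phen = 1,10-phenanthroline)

Zinc is always +2 in its complexes; the anion's ligand charges sum to -3, so the complex anion is 1−.
With 2 anions per cation, the cation must be 2×1 = 2+.
Cation: ligand charges sum to -1; for the ion to be 2+, Ru = +3.

aquaazidobis(ethylenediamine)ruthenium(III) aquatrifluoro(1,10-phenanthroline)zincate(II)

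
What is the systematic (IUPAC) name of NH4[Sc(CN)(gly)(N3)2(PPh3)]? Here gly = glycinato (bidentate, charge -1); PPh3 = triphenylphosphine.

The 1 ammonium counter-ion carries a total charge of +1, so each complex ion is 1−.
Ligand charges: 2×azido (-1 each), 1×glycinato (-1 each), 1×cyano (-1 each), 1×triphenylphosphine (neutral); total -4. So Sc + (-4) = 1−, giving Sc = +3.
Ligands are named alphabetically: azido before cyano before glycinato before triphenylphosphine.
The complex ion is anionic, so scandium takes the -ate form scandate(III).

ammonium diazidocyano(glycinato)(triphenylphosphine)scandate(III)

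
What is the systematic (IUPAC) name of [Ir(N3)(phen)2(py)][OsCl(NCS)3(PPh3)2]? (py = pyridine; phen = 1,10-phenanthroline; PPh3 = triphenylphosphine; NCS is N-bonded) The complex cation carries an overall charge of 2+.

azidobis(1,10-phenanthroline)(pyridine)iridium(III) chlorotriisothiocyanatobis(triphenylphosphine)osmate(II)

The complex cation is given as 2+; its ligand charges sum to -1, so Ir = +3.
A 1:1 salt means the anion carries the equal and opposite charge, 2−.
Anion: ligand charges sum to -4; for the ion to be 2−, Os = +2.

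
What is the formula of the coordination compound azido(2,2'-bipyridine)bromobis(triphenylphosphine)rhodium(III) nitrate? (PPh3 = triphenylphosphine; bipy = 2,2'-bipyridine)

Ligands: 2 triphenylphosphine (PPh3, neutral), 1 azido (N3, -1), 1 bromo (Br, -1), 1 2,2'-bipyridine (bipy, neutral). Ligand charge sum = -2.
Charge balance with nitrate (-1) requires 1 complex ion per 1 nitrate.

[Rh(bipy)Br(N3)(PPh3)2]NO3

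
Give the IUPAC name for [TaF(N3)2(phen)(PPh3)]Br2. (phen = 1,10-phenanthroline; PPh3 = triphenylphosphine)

diazidofluoro(1,10-phenanthroline)(triphenylphosphine)tantalum(V) bromide

The 2 bromide counter-ions carry a total charge of -2, so each complex ion is 2+.
Ligand charges: 1×fluoro (-1 each), 1×1,10-phenanthroline (neutral), 2×azido (-1 each), 1×triphenylphosphine (neutral); total -3. So Ta + (-3) = 2+, giving Ta = +5.
Ligands are named alphabetically: azido before fluoro before phenanthroline before triphenylphosphine.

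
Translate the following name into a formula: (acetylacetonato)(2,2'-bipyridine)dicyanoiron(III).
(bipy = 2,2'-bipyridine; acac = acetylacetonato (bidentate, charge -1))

Ligands: 2 cyano (CN, -1), 1 2,2'-bipyridine (bipy, neutral), 1 acetylacetonato (acac, -1). Ligand charge sum = -3.
With Fe in oxidation state +3, the complex ion is [Fe...].

[Fe(acac)(bipy)(CN)2]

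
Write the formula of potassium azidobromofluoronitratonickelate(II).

Ligands: 1 fluoro (F, -1), 1 bromo (Br, -1), 1 azido (N3, -1), 1 nitrato (NO3, -1). Ligand charge sum = -4.
With Ni in oxidation state +2, the complex ion is [Ni...]^2−.
Charge balance with potassium (+1) requires 1 complex ion per 2 potassium.

K2[NiBrF(N3)(NO3)]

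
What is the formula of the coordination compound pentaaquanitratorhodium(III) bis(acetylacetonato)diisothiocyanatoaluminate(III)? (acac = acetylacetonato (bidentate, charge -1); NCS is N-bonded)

[Rh(H2O)5(NO3)][Al(acac)2(NCS)2]2

Cation [Rh…]: ligand charges -1, Rh(III) ⇒ ion charge 2+.
Anion [Al…]: ligand charges -4, Al(III) ⇒ ion charge 1−.
One 2+ cation requires 2 of the 1− anion.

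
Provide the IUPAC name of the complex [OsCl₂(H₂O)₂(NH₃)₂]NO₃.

diamminediaquadichloroosmium(III) nitrate

The 1 nitrate counter-ion carries a total charge of -1, so each complex ion is 1+.
Ligand charges: 2×aqua (neutral), 2×ammine (neutral), 2×chloro (-1 each); total -2. So Os + (-2) = 1+, giving Os = +3.
Ligands are named alphabetically: ammine before aqua before chloro.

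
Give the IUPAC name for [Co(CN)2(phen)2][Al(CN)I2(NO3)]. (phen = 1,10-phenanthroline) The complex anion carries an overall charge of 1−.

Both ions are complex: the cation is named first with the plain metal name, the anion second with the -ate form; each ion's ligands are alphabetised independently.
The complex anion is given as 1−; its ligand charges sum to -4, so Al = +3.
A 1:1 salt means the cation carries the equal and opposite charge, 1+.
Cation: ligand charges sum to -2; for the ion to be 1+, Co = +3.

dicyanobis(1,10-phenanthroline)cobalt(III) cyanodiiodonitratoaluminate(III)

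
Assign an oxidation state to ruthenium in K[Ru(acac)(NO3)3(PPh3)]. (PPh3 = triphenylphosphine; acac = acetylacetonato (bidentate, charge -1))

1 potassium outside the brackets (+1 each) → the complex ion is 1−.
Ligand charges: 3×NO3 = -3; 1×PPh3 neutral; 1×acac = -1; sum -4.
Ru + (-4) = 1− ⇒ Ru is +3.

+3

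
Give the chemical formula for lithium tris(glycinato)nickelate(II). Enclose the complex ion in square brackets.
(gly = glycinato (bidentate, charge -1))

Ligands: 3 glycinato (gly, -1). Ligand charge sum = -3.
Charge balance with lithium (+1) requires 1 complex ion per 1 lithium.

Li[Ni(gly)3]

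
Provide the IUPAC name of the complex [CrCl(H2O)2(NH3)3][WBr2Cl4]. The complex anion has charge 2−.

The complex anion is given as 2−; its ligand charges sum to -6, so W = +4.
A 1:1 salt means the cation carries the equal and opposite charge, 2+.
Cation: ligand charges sum to -1; for the ion to be 2+, Cr = +3.

triamminediaquachlorochromium(III) dibromotetrachlorotungstate(IV)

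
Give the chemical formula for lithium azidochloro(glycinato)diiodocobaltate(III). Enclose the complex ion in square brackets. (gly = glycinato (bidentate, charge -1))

Ligands: 1 glycinato (gly, -1), 1 chloro (Cl, -1), 2 iodo (I, -1), 1 azido (N3, -1). Ligand charge sum = -5.
Charge balance with lithium (+1) requires 1 complex ion per 2 lithium.

Li2[CoCl(gly)I2(N3)]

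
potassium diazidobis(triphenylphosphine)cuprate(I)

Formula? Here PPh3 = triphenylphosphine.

Ligands: 2 triphenylphosphine (PPh3, neutral), 2 azido (N3, -1). Ligand charge sum = -2.
With Cu in oxidation state +1, the complex ion is [Cu...]^1−.
Charge balance with potassium (+1) requires 1 complex ion per 1 potassium.

K[Cu(N3)2(PPh3)2]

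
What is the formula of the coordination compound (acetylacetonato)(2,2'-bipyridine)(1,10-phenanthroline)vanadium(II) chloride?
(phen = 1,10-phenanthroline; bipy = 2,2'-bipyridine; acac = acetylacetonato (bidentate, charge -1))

Ligands: 1 1,10-phenanthroline (phen, neutral), 1 2,2'-bipyridine (bipy, neutral), 1 acetylacetonato (acac, -1). Ligand charge sum = -1.
With V in oxidation state +2, the complex ion is [V...]^1+.
Charge balance with chloride (-1) requires 1 complex ion per 1 chloride.

[V(acac)(bipy)(phen)]Cl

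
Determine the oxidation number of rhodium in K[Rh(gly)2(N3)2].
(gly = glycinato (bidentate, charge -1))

1 potassium outside the brackets (+1 each) → the complex ion is 1−.
Ligand charges: 2×gly = -2; 2×N3 = -2; sum -4.
Rh + (-4) = 1− ⇒ Rh is +3.

+3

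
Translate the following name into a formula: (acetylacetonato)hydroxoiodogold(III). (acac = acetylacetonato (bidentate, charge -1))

[Au(acac)I(OH)]

Ligands: 1 acetylacetonato (acac, -1), 1 iodo (I, -1), 1 hydroxo (OH, -1). Ligand charge sum = -3.
With Au in oxidation state +3, the complex ion is [Au...].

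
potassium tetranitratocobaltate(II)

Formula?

Ligands: 4 nitrato (NO3, -1). Ligand charge sum = -4.
With Co in oxidation state +2, the complex ion is [Co...]^2−.
Charge balance with potassium (+1) requires 1 complex ion per 2 potassium.

K2[Co(NO3)4]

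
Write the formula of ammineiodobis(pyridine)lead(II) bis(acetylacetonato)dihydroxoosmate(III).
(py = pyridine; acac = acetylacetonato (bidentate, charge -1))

[PbI(NH3)(py)2][Os(acac)2(OH)2]

Cation [Pb…]: ligand charges -1, Pb(II) ⇒ ion charge 1+.
Anion [Os…]: ligand charges -4, Os(III) ⇒ ion charge 1−.
One 1+ cation balances one 1− anion.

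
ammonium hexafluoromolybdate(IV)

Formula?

(NH4)2[MoF6]

Ligands: 6 fluoro (F, -1). Ligand charge sum = -6.
With Mo in oxidation state +4, the complex ion is [Mo...]^2−.
Charge balance with ammonium (+1) requires 1 complex ion per 2 ammonium.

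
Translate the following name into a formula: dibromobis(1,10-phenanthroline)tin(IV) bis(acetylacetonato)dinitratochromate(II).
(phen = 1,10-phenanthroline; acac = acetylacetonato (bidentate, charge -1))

Cation [Sn…]: ligand charges -2, Sn(IV) ⇒ ion charge 2+.
Anion [Cr…]: ligand charges -4, Cr(II) ⇒ ion charge 2−.
One 2+ cation balances one 2− anion.

[SnBr2(phen)2][Cr(acac)2(NO3)2]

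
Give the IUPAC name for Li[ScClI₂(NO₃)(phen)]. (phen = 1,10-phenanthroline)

The 1 lithium counter-ion carries a total charge of +1, so each complex ion is 1−.
Ligand charges: 1×chloro (-1 each), 1×1,10-phenanthroline (neutral), 2×iodo (-1 each), 1×nitrato (-1 each); total -4. So Sc + (-4) = 1−, giving Sc = +3.
The complex ion is anionic, so scandium takes the -ate form scandate(III).

lithium chlorodiiodonitrato(1,10-phenanthroline)scandate(III)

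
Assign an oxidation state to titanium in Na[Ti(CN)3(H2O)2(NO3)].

+3

1 sodium outside the brackets (+1 each) → the complex ion is 1−.
Ligand charges: 1×NO3 = -1; 2×H2O neutral; 3×CN = -3; sum -4.
Ti + (-4) = 1− ⇒ Ti is +3.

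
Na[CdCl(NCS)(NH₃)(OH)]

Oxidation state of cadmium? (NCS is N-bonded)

+2

1 sodium outside the brackets (+1 each) → the complex ion is 1−.
Ligand charges: 1×NCS = -1; 1×OH = -1; 1×Cl = -1; 1×NH3 neutral; sum -3.
Cd + (-3) = 1− ⇒ Cd is +2.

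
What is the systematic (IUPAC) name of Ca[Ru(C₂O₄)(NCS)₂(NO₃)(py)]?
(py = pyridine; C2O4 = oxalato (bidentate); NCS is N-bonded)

The 1 calcium counter-ion carries a total charge of +2, so each complex ion is 2−.
Ligand charges: 1×pyridine (neutral), 1×oxalato (-2 each), 1×nitrato (-1 each), 2×isothiocyanato (-1 each); total -5. So Ru + (-5) = 2−, giving Ru = +3.
Ligands are named alphabetically: isothiocyanato before nitrato before oxalato before pyridine.
The complex ion is anionic, so ruthenium takes the -ate form ruthenate(III).

calcium diisothiocyanatonitratooxalato(pyridine)ruthenate(III)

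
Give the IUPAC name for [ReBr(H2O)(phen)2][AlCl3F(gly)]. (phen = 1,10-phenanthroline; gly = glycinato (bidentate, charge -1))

aquabromobis(1,10-phenanthroline)rhenium(III) trichlorofluoro(glycinato)aluminate(III)

Both ions are complex: the cation is named first with the plain metal name, the anion second with the -ate form; each ion's ligands are alphabetised independently.
Aluminium is always +3 in its complexes; the anion's ligand charges sum to -5, so the complex anion is 2−.
A 1:1 salt means the cation carries the equal and opposite charge, 2+.
Cation: ligand charges sum to -1; for the ion to be 2+, Re = +3.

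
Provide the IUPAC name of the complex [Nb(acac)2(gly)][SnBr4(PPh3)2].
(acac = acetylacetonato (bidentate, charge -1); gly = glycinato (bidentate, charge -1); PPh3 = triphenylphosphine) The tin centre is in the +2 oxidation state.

Sn is given as +2; the anion's ligand charges sum to -4, so the complex anion is 2−.
A 1:1 salt means the cation carries the equal and opposite charge, 2+.
Cation: ligand charges sum to -3; for the ion to be 2+, Nb = +5.

bis(acetylacetonato)(glycinato)niobium(V) tetrabromobis(triphenylphosphine)stannate(II)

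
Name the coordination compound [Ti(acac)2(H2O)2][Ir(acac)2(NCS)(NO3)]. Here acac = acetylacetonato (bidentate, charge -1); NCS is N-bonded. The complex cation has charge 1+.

bis(acetylacetonato)diaquatitanium(III) bis(acetylacetonato)isothiocyanatonitratoiridate(III)

The complex cation is given as 1+; its ligand charges sum to -2, so Ti = +3.
A 1:1 salt means the anion carries the equal and opposite charge, 1−.
Anion: ligand charges sum to -4; for the ion to be 1−, Ir = +3.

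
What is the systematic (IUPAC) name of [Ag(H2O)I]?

There is no counter-ion, so the complex is neutral overall.
Ligand charges: 1×iodo (-1 each), 1×aqua (neutral); total -1. So Ag + (-1) = 0, giving Ag = +1.
Ligands are named alphabetically: aqua before iodo.

aquaiodosilver(I)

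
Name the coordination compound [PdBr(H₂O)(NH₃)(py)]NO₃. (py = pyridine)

The 1 nitrate counter-ion carries a total charge of -1, so each complex ion is 1+.
Ligand charges: 1×pyridine (neutral), 1×aqua (neutral), 1×bromo (-1 each), 1×ammine (neutral); total -1. So Pd + (-1) = 1+, giving Pd = +2.
Ligands are named alphabetically: ammine before aqua before bromo before pyridine.

ammineaquabromo(pyridine)palladium(II) nitrate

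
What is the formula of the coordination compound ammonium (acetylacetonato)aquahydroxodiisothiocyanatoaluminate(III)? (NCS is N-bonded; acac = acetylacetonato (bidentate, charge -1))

Ligands: 1 hydroxo (OH, -1), 2 isothiocyanato (NCS, -1), 1 acetylacetonato (acac, -1), 1 aqua (H2O, neutral). Ligand charge sum = -4.
With Al in oxidation state +3, the complex ion is [Al...]^1−.
Charge balance with ammonium (+1) requires 1 complex ion per 1 ammonium.

NH4[Al(acac)(H2O)(NCS)2(OH)]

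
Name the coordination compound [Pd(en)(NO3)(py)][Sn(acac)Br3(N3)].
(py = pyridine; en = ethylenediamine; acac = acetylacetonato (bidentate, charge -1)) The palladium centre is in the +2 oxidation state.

Pd is given as +2; the cation's ligand charges sum to -1, so the complex cation is 1+.
A 1:1 salt means the anion carries the equal and opposite charge, 1−.
Anion: ligand charges sum to -5; for the ion to be 1−, Sn = +4.

(ethylenediamine)nitrato(pyridine)palladium(II) (acetylacetonato)azidotribromostannate(IV)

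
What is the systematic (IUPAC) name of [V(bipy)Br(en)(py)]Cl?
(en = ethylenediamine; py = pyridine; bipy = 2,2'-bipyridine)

The 1 chloride counter-ion carries a total charge of -1, so each complex ion is 1+.
Ligand charges: 1×ethylenediamine (neutral), 1×pyridine (neutral), 1×bromo (-1 each), 1×2,2'-bipyridine (neutral); total -1. So V + (-1) = 1+, giving V = +2.
Ligands are named alphabetically: bipyridine before bromo before ethylenediamine before pyridine.

(2,2'-bipyridine)bromo(ethylenediamine)(pyridine)vanadium(II) chloride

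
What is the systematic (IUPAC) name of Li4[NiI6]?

lithium hexaiodonickelate(II)

The 4 lithium counter-ions carry a total charge of +4, so each complex ion is 4−.
Ligand charges: 6×iodo (-1 each); total -6. So Ni + (-6) = 4−, giving Ni = +2.
The complex ion is anionic, so nickel takes the -ate form nickelate(II).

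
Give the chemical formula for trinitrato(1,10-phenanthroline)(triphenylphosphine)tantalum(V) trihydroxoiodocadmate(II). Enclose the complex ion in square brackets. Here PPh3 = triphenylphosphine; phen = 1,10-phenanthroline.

[Ta(NO3)3(phen)(PPh3)][CdI(OH)3]

Cation [Ta…]: ligand charges -3, Ta(V) ⇒ ion charge 2+.
Anion [Cd…]: ligand charges -4, Cd(II) ⇒ ion charge 2−.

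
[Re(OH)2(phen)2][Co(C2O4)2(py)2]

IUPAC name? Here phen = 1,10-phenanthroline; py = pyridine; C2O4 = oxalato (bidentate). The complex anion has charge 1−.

dihydroxobis(1,10-phenanthroline)rhenium(III) dioxalatobis(pyridine)cobaltate(III)

The complex anion is given as 1−; its ligand charges sum to -4, so Co = +3.
A 1:1 salt means the cation carries the equal and opposite charge, 1+.
Cation: ligand charges sum to -2; for the ion to be 1+, Re = +3.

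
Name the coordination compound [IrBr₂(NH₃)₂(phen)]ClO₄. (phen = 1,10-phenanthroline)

diamminedibromo(1,10-phenanthroline)iridium(III) perchlorate

The 1 perchlorate counter-ion carries a total charge of -1, so each complex ion is 1+.
Ligand charges: 1×1,10-phenanthroline (neutral), 2×bromo (-1 each), 2×ammine (neutral); total -2. So Ir + (-2) = 1+, giving Ir = +3.
Ligands are named alphabetically: ammine before bromo before phenanthroline.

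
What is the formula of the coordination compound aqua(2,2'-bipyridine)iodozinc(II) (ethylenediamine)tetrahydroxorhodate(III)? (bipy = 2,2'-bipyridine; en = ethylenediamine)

[Zn(bipy)(H2O)I][Rh(en)(OH)4]

Cation [Zn…]: ligand charges -1, Zn(II) ⇒ ion charge 1+.
Anion [Rh…]: ligand charges -4, Rh(III) ⇒ ion charge 1−.
One 1+ cation balances one 1− anion.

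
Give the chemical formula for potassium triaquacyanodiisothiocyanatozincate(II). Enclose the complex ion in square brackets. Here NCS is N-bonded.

K[Zn(CN)(H2O)3(NCS)2]

Ligands: 2 isothiocyanato (NCS, -1), 1 cyano (CN, -1), 3 aqua (H2O, neutral). Ligand charge sum = -3.
Charge balance with potassium (+1) requires 1 complex ion per 1 potassium.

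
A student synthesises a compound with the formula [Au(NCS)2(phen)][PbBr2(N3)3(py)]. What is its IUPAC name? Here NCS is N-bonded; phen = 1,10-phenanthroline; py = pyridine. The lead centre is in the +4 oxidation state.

Pb is given as +4; the anion's ligand charges sum to -5, so the complex anion is 1−.
A 1:1 salt means the cation carries the equal and opposite charge, 1+.
Cation: ligand charges sum to -2; for the ion to be 1+, Au = +3.

diisothiocyanato(1,10-phenanthroline)gold(III) triazidodibromo(pyridine)plumbate(IV)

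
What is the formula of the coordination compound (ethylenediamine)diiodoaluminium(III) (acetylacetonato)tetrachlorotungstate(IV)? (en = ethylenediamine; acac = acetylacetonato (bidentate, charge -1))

[Al(en)I2][W(acac)Cl4]

Cation [Al…]: ligand charges -2, Al(III) ⇒ ion charge 1+.
Anion [W…]: ligand charges -5, W(IV) ⇒ ion charge 1−.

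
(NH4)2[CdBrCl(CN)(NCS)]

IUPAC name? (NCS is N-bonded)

The 2 ammonium counter-ions carry a total charge of +2, so each complex ion is 2−.
Ligand charges: 1×bromo (-1 each), 1×chloro (-1 each), 1×cyano (-1 each), 1×isothiocyanato (-1 each); total -4. So Cd + (-4) = 2−, giving Cd = +2.
Ligands are named alphabetically: bromo before chloro before cyano before isothiocyanato.
The complex ion is anionic, so cadmium takes the -ate form cadmate(II).

ammonium bromochlorocyanoisothiocyanatocadmate(II)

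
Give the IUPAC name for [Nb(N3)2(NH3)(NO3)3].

There is no counter-ion, so the complex is neutral overall.
Ligand charges: 1×ammine (neutral), 2×azido (-1 each), 3×nitrato (-1 each); total -5. So Nb + (-5) = 0, giving Nb = +5.
Ligands are named alphabetically: ammine before azido before nitrato.

amminediazidotrinitratoniobium(V)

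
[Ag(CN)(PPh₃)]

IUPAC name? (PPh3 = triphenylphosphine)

There is no counter-ion, so the complex is neutral overall.
Ligand charges: 1×cyano (-1 each), 1×triphenylphosphine (neutral); total -1. So Ag + (-1) = 0, giving Ag = +1.
Ligands are named alphabetically: cyano before triphenylphosphine.

cyano(triphenylphosphine)silver(I)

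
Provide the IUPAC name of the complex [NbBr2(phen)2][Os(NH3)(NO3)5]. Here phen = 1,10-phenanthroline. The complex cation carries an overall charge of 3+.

Both ions are complex: the cation is named first with the plain metal name, the anion second with the -ate form; each ion's ligands are alphabetised independently.
The complex cation is given as 3+; its ligand charges sum to -2, so Nb = +5.
A 1:1 salt means the anion carries the equal and opposite charge, 3−.
Anion: ligand charges sum to -5; for the ion to be 3−, Os = +2.

dibromobis(1,10-phenanthroline)niobium(V) amminepentanitratoosmate(II)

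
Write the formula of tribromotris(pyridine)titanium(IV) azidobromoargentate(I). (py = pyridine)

Cation [Ti…]: ligand charges -3, Ti(IV) ⇒ ion charge 1+.
Anion [Ag…]: ligand charges -2, Ag(I) ⇒ ion charge 1−.

[TiBr3(py)3][AgBr(N3)]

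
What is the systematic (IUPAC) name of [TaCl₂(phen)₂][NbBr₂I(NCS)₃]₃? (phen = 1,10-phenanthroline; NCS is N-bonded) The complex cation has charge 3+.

dichlorobis(1,10-phenanthroline)tantalum(V) dibromoiodotriisothiocyanatoniobate(V)

Both ions are complex: the cation is named first with the plain metal name, the anion second with the -ate form; each ion's ligands are alphabetised independently.
The complex cation is given as 3+; its ligand charges sum to -2, so Ta = +5.
With 3 anions per cation, each anion must be 3/3 = 1−.
Anion: ligand charges sum to -6; for the ion to be 1−, Nb = +5.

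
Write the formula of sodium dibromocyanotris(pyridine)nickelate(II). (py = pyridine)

Ligands: 3 pyridine (py, neutral), 1 cyano (CN, -1), 2 bromo (Br, -1). Ligand charge sum = -3.
With Ni in oxidation state +2, the complex ion is [Ni...]^1−.
Charge balance with sodium (+1) requires 1 complex ion per 1 sodium.

Na[NiBr2(CN)(py)3]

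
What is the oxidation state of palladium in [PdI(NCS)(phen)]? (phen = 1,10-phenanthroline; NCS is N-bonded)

+2

No counter-ion: the bracketed complex is neutral.
Ligand charges: 1×I = -1; 1×phen neutral; 1×NCS = -1; sum -2.
Pd + (-2) = 0 ⇒ Pd is +2.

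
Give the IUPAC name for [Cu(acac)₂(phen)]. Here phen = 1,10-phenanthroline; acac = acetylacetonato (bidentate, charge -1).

There is no counter-ion, so the complex is neutral overall.
Ligand charges: 1×1,10-phenanthroline (neutral), 2×acetylacetonato (-1 each); total -2. So Cu + (-2) = 0, giving Cu = +2.
Ligands are named alphabetically: acetylacetonato before phenanthroline.

bis(acetylacetonato)(1,10-phenanthroline)copper(II)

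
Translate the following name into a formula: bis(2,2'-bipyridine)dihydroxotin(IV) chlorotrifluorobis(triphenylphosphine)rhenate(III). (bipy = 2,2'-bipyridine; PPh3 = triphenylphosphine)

[Sn(bipy)2(OH)2][ReClF3(PPh3)2]2

Cation [Sn…]: ligand charges -2, Sn(IV) ⇒ ion charge 2+.
Anion [Re…]: ligand charges -4, Re(III) ⇒ ion charge 1−.
One 2+ cation requires 2 of the 1− anion.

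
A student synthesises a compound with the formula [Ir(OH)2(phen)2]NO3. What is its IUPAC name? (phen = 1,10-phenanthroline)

The 1 nitrate counter-ion carries a total charge of -1, so each complex ion is 1+.
Ligand charges: 2×hydroxo (-1 each), 2×1,10-phenanthroline (neutral); total -2. So Ir + (-2) = 1+, giving Ir = +3.
Ligands are named alphabetically: hydroxo before phenanthroline.

dihydroxobis(1,10-phenanthroline)iridium(III) nitrate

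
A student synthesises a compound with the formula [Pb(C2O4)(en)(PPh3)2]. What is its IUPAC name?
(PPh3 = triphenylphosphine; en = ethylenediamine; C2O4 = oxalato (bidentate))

(ethylenediamine)oxalatobis(triphenylphosphine)lead(II)

There is no counter-ion, so the complex is neutral overall.
Ligand charges: 2×triphenylphosphine (neutral), 1×ethylenediamine (neutral), 1×oxalato (-2 each); total -2. So Pb + (-2) = 0, giving Pb = +2.
Ligands are named alphabetically: ethylenediamine before oxalato before triphenylphosphine.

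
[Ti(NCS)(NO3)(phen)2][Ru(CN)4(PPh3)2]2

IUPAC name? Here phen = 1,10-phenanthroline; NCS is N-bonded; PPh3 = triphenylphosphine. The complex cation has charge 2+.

The complex cation is given as 2+; its ligand charges sum to -2, so Ti = +4.
With 2 anions per cation, each anion must be 2/2 = 1−.
Anion: ligand charges sum to -4; for the ion to be 1−, Ru = +3.

isothiocyanatonitratobis(1,10-phenanthroline)titanium(IV) tetracyanobis(triphenylphosphine)ruthenate(III)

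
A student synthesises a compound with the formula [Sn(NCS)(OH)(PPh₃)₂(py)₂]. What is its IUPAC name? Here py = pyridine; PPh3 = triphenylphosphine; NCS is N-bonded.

There is no counter-ion, so the complex is neutral overall.
Ligand charges: 2×pyridine (neutral), 2×triphenylphosphine (neutral), 1×hydroxo (-1 each), 1×isothiocyanato (-1 each); total -2. So Sn + (-2) = 0, giving Sn = +2.
Ligands are named alphabetically: hydroxo before isothiocyanato before pyridine before triphenylphosphine.

hydroxoisothiocyanatobis(pyridine)bis(triphenylphosphine)tin(II)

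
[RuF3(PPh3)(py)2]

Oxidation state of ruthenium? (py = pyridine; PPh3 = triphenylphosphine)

+3

No counter-ion: the bracketed complex is neutral.
Ligand charges: 2×py neutral; 3×F = -3; 1×PPh3 neutral; sum -3.
Ru + (-3) = 0 ⇒ Ru is +3.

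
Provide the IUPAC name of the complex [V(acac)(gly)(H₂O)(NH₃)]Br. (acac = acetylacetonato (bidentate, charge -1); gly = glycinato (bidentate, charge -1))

(acetylacetonato)ammineaqua(glycinato)vanadium(III) bromide

The 1 bromide counter-ion carries a total charge of -1, so each complex ion is 1+.
Ligand charges: 1×aqua (neutral), 1×acetylacetonato (-1 each), 1×ammine (neutral), 1×glycinato (-1 each); total -2. So V + (-2) = 1+, giving V = +3.
Ligands are named alphabetically: acetylacetonato before ammine before aqua before glycinato.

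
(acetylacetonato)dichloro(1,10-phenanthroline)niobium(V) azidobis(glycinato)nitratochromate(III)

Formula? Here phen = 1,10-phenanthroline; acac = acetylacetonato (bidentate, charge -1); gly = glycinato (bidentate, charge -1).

Cation [Nb…]: ligand charges -3, Nb(V) ⇒ ion charge 2+.
Anion [Cr…]: ligand charges -4, Cr(III) ⇒ ion charge 1−.
One 2+ cation requires 2 of the 1− anion.

[Nb(acac)Cl2(phen)][Cr(gly)2(N3)(NO3)]2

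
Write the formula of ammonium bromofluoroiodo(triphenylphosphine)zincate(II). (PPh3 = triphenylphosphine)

Ligands: 1 bromo (Br, -1), 1 iodo (I, -1), 1 fluoro (F, -1), 1 triphenylphosphine (PPh3, neutral). Ligand charge sum = -3.
With Zn in oxidation state +2, the complex ion is [Zn...]^1−.
Charge balance with ammonium (+1) requires 1 complex ion per 1 ammonium.

NH4[ZnBrFI(PPh3)]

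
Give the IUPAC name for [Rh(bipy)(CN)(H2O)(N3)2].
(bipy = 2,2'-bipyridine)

aquadiazido(2,2'-bipyridine)cyanorhodium(III)

There is no counter-ion, so the complex is neutral overall.
Ligand charges: 1×cyano (-1 each), 1×2,2'-bipyridine (neutral), 2×azido (-1 each), 1×aqua (neutral); total -3. So Rh + (-3) = 0, giving Rh = +3.
Ligands are named alphabetically: aqua before azido before bipyridine before cyano.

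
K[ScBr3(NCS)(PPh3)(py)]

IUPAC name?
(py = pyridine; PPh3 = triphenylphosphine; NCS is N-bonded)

The 1 potassium counter-ion carries a total charge of +1, so each complex ion is 1−.
Ligand charges: 1×pyridine (neutral), 3×bromo (-1 each), 1×triphenylphosphine (neutral), 1×isothiocyanato (-1 each); total -4. So Sc + (-4) = 1−, giving Sc = +3.
Ligands are named alphabetically: bromo before isothiocyanato before pyridine before triphenylphosphine.
The complex ion is anionic, so scandium takes the -ate form scandate(III).

potassium tribromoisothiocyanato(pyridine)(triphenylphosphine)scandate(III)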